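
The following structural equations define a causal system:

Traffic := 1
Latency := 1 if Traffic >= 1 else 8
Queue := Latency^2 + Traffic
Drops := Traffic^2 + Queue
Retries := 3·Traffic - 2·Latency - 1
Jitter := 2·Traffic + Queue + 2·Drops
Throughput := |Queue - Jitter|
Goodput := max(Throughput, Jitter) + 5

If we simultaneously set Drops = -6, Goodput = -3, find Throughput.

Setting Drops = -6, Goodput = -3 by intervention discards those variables' equations.
Latency = 1 if Traffic >= 1 else 8  [with Traffic=1]  = 1
Queue = Latency^2 + Traffic  [with Latency=1, Traffic=1]  = 2
Jitter = 2·Traffic + Queue + 2·Drops  [with Traffic=1, Queue=2, Drops=-6]  = -8
Throughput = |Queue - Jitter|  [with Queue=2, Jitter=-8]  = 10

10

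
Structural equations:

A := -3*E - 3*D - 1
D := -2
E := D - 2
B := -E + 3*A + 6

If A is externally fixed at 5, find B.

25

The intervention breaks the incoming arrows to A: A := -3*E - 3*D - 1 no longer applies, and A = 5.
E = D - 2  [with D=-2]  = -4
B = -E + 3*A + 6  [with E=-4, A=5]  = 25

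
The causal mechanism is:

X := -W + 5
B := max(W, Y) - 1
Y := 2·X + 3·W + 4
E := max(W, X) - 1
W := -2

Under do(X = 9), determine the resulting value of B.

Under do(X=9), the mechanism X := -W + 5 is discarded; X is fixed at 9.
Y = 2·X + 3·W + 4  [with X=9, W=-2]  = 16
B = max(W, Y) - 1  [with W=-2, Y=16]  = 15

15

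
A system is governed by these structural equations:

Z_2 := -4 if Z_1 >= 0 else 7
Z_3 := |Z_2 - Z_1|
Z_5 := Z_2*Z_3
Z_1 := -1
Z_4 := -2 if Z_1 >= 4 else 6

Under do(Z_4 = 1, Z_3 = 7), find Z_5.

The joint intervention fixes Z_4 = 1, Z_3 = 7, removing each variable's own equation.
Z_2 = -4 if Z_1 >= 0 else 7  [with Z_1=-1]  = 7
Z_5 = Z_2*Z_3  [with Z_2=7, Z_3=7]  = 49

49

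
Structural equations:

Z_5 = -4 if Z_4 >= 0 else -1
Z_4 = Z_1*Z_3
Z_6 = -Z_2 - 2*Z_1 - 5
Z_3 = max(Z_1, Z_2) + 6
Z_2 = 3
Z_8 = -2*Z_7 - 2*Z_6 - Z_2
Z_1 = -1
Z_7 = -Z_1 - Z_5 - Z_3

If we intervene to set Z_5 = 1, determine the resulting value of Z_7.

Under do(Z_5=1), the mechanism Z_5 = -4 if Z_4 >= 0 else -1 is discarded; Z_5 is fixed at 1.
Z_3 = max(Z_1, Z_2) + 6  [with Z_1=-1, Z_2=3]  = 9
Z_7 = -Z_1 - Z_5 - Z_3  [with Z_1=-1, Z_5=1, Z_3=9]  = -9

-9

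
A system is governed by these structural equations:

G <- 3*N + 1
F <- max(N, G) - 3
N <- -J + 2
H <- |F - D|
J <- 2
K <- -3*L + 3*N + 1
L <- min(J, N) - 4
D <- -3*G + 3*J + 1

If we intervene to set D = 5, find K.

Under do(D=5), the mechanism D <- -3*G + 3*J + 1 is discarded; D is fixed at 5.
Since K is not a descendant of the intervened variable, it is unaffected.
N = -J + 2  [with J=2]  = 0
L = min(J, N) - 4  [with J=2, N=0]  = -4
K = -3*L + 3*N + 1  [with L=-4, N=0]  = 13

13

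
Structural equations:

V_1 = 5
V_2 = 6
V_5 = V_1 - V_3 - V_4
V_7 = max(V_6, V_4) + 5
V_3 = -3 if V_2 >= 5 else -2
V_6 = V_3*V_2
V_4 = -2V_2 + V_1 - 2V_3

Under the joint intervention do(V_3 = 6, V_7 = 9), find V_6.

Under do(V_3 = 6, V_7 = 9), each intervened variable's structural equation is replaced by its fixed value.
V_6 = V_3*V_2  [with V_3=6, V_2=6]  = 36

36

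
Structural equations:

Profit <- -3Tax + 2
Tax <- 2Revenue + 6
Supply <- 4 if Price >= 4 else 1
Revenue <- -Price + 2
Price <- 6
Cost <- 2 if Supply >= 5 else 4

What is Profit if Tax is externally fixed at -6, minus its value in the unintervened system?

12

The intervention breaks the incoming arrows to Tax: Tax <- 2Revenue + 6 no longer applies, and Tax = -6.
Profit = -3Tax + 2  [with Tax=-6]  = 20
Without intervention: Revenue = -Price + 2  [with Price=6]  = -4; Tax = 2Revenue + 6  [with Revenue=-4]  = -2; Profit = -3Tax + 2  [with Tax=-2]  = 8.
Change = 20 − 8 = 12.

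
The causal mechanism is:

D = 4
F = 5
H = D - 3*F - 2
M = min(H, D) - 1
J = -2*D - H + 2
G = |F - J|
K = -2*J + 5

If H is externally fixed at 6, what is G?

The intervention breaks the incoming arrows to H: H = D - 3*F - 2 no longer applies, and H = 6.
J = -2*D - H + 2  [with D=4, H=6]  = -12
G = |F - J|  [with F=5, J=-12]  = 17

17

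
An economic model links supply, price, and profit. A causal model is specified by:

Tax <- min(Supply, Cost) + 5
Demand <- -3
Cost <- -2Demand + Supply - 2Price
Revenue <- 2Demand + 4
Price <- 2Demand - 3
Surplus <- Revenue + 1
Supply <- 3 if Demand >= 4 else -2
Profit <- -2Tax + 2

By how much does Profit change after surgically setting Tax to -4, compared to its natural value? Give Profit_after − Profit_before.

Intervening sets Tax = -4 and removes its equation (Tax <- min(Supply, Cost) + 5).
Profit = -2Tax + 2  [with Tax=-4]  = 10
Without intervention: Price = 2Demand - 3  [with Demand=-3]  = -9; Supply = 3 if Demand >= 4 else -2  [with Demand=-3]  = -2; Cost = -2Demand + Supply - 2Price  [with Demand=-3, Supply=-2, Price=-9]  = 22; Tax = min(Supply, Cost) + 5  [with Supply=-2, Cost=22]  = 3; Profit = -2Tax + 2  [with Tax=3]  = -4.
Change = 10 − (-4) = 14.

14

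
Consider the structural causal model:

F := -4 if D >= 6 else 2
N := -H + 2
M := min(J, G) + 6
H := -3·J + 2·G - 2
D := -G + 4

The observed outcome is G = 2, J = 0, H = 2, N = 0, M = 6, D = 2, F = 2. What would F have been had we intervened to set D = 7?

Intervening sets D = 7 and removes its equation (D := -G + 4).
F = -4 if D >= 6 else 2  [with D=7]  = -4

-4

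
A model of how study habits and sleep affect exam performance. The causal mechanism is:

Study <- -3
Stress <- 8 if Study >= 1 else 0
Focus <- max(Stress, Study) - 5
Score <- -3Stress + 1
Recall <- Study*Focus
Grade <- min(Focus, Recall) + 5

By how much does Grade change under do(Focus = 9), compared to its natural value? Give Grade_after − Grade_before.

-22

The intervention breaks the incoming arrows to Focus: Focus <- max(Stress, Study) - 5 no longer applies, and Focus = 9.
Recall = Study*Focus  [with Study=-3, Focus=9]  = -27
Grade = min(Focus, Recall) + 5  [with Focus=9, Recall=-27]  = -22
Without intervention: Stress = 8 if Study >= 1 else 0  [with Study=-3]  = 0; Focus = max(Stress, Study) - 5  [with Stress=0, Study=-3]  = -5; Recall = Study*Focus  [with Study=-3, Focus=-5]  = 15; Grade = min(Focus, Recall) + 5  [with Focus=-5, Recall=15]  = 0.
Change = -22 − 0 = -22.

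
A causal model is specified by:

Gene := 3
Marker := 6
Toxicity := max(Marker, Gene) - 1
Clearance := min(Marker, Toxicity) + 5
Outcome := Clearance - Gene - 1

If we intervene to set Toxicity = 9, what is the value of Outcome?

do(Toxicity=9) replaces the equation Toxicity := max(Marker, Gene) - 1 with the constant Toxicity = 9.
Clearance = min(Marker, Toxicity) + 5  [with Marker=6, Toxicity=9]  = 11
Outcome = Clearance - Gene - 1  [with Clearance=11, Gene=3]  = 7

7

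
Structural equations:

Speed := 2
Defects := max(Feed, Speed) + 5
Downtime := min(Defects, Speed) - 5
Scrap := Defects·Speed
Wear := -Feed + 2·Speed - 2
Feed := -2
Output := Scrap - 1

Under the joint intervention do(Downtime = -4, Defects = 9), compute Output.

17

Setting Downtime = -4, Defects = 9 by intervention discards those variables' equations.
Scrap = Defects·Speed  [with Defects=9, Speed=2]  = 18
Output = Scrap - 1  [with Scrap=18]  = 17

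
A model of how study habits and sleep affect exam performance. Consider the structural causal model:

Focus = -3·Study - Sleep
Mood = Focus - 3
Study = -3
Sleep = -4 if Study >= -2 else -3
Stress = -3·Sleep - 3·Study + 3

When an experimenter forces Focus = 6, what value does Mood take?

Intervening sets Focus = 6 and removes its equation (Focus = -3·Study - Sleep).
Mood = Focus - 3  [with Focus=6]  = 3

3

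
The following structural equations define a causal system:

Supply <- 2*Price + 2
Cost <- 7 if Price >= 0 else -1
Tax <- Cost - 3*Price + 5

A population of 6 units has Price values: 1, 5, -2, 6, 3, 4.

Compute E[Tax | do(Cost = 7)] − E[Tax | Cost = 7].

The intervention sets Cost=7 in all 6 units regardless of Price. Recomputing Tax per unit gives 9, -3, 18, -6, 3, 0; average 3.5.
Conditioning on Cost=7 selects the 5 unit(s) with Price ∈ {1, 5, 6, 3, 4}. Their Tax values: 9, -3, -6, 3, 0. Mean = 0.6.
Difference = 3.5 − 0.6 = 2.9.

2.9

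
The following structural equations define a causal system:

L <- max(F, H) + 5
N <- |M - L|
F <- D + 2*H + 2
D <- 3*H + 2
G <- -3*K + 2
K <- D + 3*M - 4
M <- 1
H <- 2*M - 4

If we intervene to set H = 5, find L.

34

do(H=5) replaces the equation H <- 2*M - 4 with the constant H = 5.
D = 3*H + 2  [with H=5]  = 17
F = D + 2*H + 2  [with D=17, H=5]  = 29
L = max(F, H) + 5  [with F=29, H=5]  = 34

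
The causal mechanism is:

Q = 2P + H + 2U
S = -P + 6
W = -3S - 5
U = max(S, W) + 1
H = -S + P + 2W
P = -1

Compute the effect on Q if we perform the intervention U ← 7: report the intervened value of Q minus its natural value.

The intervention breaks the incoming arrows to U: U = max(S, W) + 1 no longer applies, and U = 7.
S = -P + 6  [with P=-1]  = 7
W = -3S - 5  [with S=7]  = -26
H = -S + P + 2W  [with S=7, P=-1, W=-26]  = -60
Q = 2P + H + 2U  [with P=-1, H=-60, U=7]  = -48
Without intervention: S = -P + 6  [with P=-1]  = 7; W = -3S - 5  [with S=7]  = -26; H = -S + P + 2W  [with S=7, P=-1, W=-26]  = -60; U = max(S, W) + 1  [with S=7, W=-26]  = 8; Q = 2P + H + 2U  [with P=-1, H=-60, U=8]  = -46.
Change = -48 − (-46) = -2.

-2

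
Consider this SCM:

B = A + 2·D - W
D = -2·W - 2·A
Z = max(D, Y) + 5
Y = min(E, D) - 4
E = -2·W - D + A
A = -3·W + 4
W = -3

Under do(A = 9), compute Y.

-16

do(A=9) replaces the equation A = -3·W + 4 with the constant A = 9.
D = -2·W - 2·A  [with W=-3, A=9]  = -12
E = -2·W - D + A  [with W=-3, D=-12, A=9]  = 27
Y = min(E, D) - 4  [with E=27, D=-12]  = -16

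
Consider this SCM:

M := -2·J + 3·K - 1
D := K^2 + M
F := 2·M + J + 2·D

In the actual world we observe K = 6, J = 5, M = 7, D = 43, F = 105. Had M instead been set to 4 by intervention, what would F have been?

93

do(M=4) replaces the equation M := -2·J + 3·K - 1 with the constant M = 4.
D = K^2 + M  [with K=6, M=4]  = 40
F = 2·M + J + 2·D  [with M=4, J=5, D=40]  = 93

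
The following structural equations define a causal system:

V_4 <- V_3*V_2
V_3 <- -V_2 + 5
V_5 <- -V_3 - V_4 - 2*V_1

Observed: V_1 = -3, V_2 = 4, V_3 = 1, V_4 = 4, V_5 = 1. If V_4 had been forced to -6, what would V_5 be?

11

Intervening sets V_4 = -6 and removes its equation (V_4 <- V_3*V_2).
V_3 = -V_2 + 5  [with V_2=4]  = 1
V_5 = -V_3 - V_4 - 2*V_1  [with V_3=1, V_4=-6, V_1=-3]  = 11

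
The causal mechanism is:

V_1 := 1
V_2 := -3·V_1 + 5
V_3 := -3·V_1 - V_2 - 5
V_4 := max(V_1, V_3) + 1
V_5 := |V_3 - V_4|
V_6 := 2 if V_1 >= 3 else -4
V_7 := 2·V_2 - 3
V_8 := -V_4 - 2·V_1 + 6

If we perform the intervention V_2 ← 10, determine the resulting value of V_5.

20

do(V_2=10) replaces the equation V_2 := -3·V_1 + 5 with the constant V_2 = 10.
V_3 = -3·V_1 - V_2 - 5  [with V_1=1, V_2=10]  = -18
V_4 = max(V_1, V_3) + 1  [with V_1=1, V_3=-18]  = 2
V_5 = |V_3 - V_4|  [with V_3=-18, V_4=2]  = 20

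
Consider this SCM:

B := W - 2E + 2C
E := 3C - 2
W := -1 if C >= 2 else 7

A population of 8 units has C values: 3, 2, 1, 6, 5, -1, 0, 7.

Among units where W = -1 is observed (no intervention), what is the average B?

Conditioning on W=-1 selects the 5 unit(s) with C ∈ {3, 2, 6, 5, 7}. Their B values: -9, -5, -21, -17, -25. Mean = -15.4.

-15.4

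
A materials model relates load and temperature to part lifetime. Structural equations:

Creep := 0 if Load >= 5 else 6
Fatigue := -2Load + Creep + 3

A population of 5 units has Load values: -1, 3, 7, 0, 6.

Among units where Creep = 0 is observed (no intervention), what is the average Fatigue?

Observing Creep=0 restricts to units where Creep's equation naturally yields 0: Load ∈ {7, 6}. In that subpopulation Fatigue = -11, -9, mean -10.

-10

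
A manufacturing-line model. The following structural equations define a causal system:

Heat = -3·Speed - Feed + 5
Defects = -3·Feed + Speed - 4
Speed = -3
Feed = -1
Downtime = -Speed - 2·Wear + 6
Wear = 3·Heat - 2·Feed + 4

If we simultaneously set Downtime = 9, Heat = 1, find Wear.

Under do(Downtime = 9, Heat = 1), each intervened variable's structural equation is replaced by its fixed value.
Wear = 3·Heat - 2·Feed + 4  [with Heat=1, Feed=-1]  = 9

9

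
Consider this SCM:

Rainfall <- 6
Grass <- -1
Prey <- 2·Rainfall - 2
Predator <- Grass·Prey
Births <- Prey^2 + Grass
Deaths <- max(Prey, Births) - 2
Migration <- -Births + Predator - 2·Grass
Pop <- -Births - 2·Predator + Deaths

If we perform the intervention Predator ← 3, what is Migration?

The intervention breaks the incoming arrows to Predator: Predator <- Grass·Prey no longer applies, and Predator = 3.
Prey = 2·Rainfall - 2  [with Rainfall=6]  = 10
Births = Prey^2 + Grass  [with Prey=10, Grass=-1]  = 99
Migration = -Births + Predator - 2·Grass  [with Births=99, Predator=3, Grass=-1]  = -94

-94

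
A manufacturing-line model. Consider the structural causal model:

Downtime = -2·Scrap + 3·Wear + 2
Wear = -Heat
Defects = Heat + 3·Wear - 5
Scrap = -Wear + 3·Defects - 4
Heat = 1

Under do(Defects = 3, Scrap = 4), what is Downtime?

-9

Setting Defects = 3, Scrap = 4 by intervention discards those variables' equations.
Wear = -Heat  [with Heat=1]  = -1
Downtime = -2·Scrap + 3·Wear + 2  [with Scrap=4, Wear=-1]  = -9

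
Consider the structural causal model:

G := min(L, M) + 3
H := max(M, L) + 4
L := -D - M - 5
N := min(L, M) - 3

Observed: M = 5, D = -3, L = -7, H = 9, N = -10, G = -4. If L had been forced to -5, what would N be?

do(L=-5) replaces the equation L := -D - M - 5 with the constant L = -5.
N = min(L, M) - 3  [with L=-5, M=5]  = -8

-8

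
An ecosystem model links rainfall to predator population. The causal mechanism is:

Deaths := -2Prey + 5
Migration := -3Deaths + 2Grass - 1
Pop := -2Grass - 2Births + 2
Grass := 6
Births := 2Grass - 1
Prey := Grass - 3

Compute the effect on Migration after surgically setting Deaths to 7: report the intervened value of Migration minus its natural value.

Intervening sets Deaths = 7 and removes its equation (Deaths := -2Prey + 5).
Migration = -3Deaths + 2Grass - 1  [with Deaths=7, Grass=6]  = -10
Without intervention: Prey = Grass - 3  [with Grass=6]  = 3; Deaths = -2Prey + 5  [with Prey=3]  = -1; Migration = -3Deaths + 2Grass - 1  [with Deaths=-1, Grass=6]  = 14.
Change = -10 − 14 = -24.

-24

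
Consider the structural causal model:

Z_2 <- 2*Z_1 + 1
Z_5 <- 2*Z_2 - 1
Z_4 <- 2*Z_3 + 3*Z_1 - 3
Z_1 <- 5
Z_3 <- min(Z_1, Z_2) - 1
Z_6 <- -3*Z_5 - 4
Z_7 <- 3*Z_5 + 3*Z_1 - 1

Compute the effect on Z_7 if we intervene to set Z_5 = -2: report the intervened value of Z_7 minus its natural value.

-69

Under do(Z_5=-2), the mechanism Z_5 <- 2*Z_2 - 1 is discarded; Z_5 is fixed at -2.
Z_7 = 3*Z_5 + 3*Z_1 - 1  [with Z_5=-2, Z_1=5]  = 8
Without intervention: Z_2 = 2*Z_1 + 1  [with Z_1=5]  = 11; Z_5 = 2*Z_2 - 1  [with Z_2=11]  = 21; Z_7 = 3*Z_5 + 3*Z_1 - 1  [with Z_5=21, Z_1=5]  = 77.
Change = 8 − 77 = -69.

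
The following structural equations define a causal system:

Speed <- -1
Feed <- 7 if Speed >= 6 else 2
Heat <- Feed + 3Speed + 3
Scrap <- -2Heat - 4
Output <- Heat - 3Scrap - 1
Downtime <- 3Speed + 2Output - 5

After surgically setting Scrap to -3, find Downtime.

Under do(Scrap=-3), the mechanism Scrap <- -2Heat - 4 is discarded; Scrap is fixed at -3.
Feed = 7 if Speed >= 6 else 2  [with Speed=-1]  = 2
Heat = Feed + 3Speed + 3  [with Feed=2, Speed=-1]  = 2
Output = Heat - 3Scrap - 1  [with Heat=2, Scrap=-3]  = 10
Downtime = 3Speed + 2Output - 5  [with Speed=-1, Output=10]  = 12

12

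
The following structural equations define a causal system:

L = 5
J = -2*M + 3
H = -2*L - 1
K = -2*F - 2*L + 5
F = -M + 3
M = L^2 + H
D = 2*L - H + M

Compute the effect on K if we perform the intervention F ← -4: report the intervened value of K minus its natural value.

Under do(F=-4), the mechanism F = -M + 3 is discarded; F is fixed at -4.
K = -2*F - 2*L + 5  [with F=-4, L=5]  = 3
Without intervention: H = -2*L - 1  [with L=5]  = -11; M = L^2 + H  [with L=5, H=-11]  = 14; F = -M + 3  [with M=14]  = -11; K = -2*F - 2*L + 5  [with F=-11, L=5]  = 17.
Change = 3 − 17 = -14.

-14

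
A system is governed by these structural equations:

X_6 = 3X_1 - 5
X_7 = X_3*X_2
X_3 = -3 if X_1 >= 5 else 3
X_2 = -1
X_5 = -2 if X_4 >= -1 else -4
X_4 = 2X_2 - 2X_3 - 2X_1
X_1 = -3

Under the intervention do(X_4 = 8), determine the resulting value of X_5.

Intervening sets X_4 = 8 and removes its equation (X_4 = 2X_2 - 2X_3 - 2X_1).
X_5 = -2 if X_4 >= -1 else -4  [with X_4=8]  = -2

-2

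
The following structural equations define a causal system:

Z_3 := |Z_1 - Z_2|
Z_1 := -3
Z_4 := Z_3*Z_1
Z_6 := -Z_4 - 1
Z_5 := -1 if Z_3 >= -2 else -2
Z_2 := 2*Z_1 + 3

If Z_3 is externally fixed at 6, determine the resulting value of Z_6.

17

The intervention breaks the incoming arrows to Z_3: Z_3 := |Z_1 - Z_2| no longer applies, and Z_3 = 6.
Z_4 = Z_3*Z_1  [with Z_3=6, Z_1=-3]  = -18
Z_6 = -Z_4 - 1  [with Z_4=-18]  = 17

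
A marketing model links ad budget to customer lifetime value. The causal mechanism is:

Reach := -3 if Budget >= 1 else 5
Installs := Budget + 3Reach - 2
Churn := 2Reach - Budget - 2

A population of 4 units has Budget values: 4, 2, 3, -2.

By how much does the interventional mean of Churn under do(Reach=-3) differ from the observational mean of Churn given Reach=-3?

1.25

Every unit gets Reach=-3 under the intervention. Churn values become -12, -10, -11, -6; E[Churn|do(Reach=-3)] = -9.75.
E[Churn|Reach=-3] averages over only the 3 units with Reach=-3 (Budget = 4, 2, 3): Churn = -12, -10, -11, mean -11.
Difference = -9.75 − (-11) = 1.25.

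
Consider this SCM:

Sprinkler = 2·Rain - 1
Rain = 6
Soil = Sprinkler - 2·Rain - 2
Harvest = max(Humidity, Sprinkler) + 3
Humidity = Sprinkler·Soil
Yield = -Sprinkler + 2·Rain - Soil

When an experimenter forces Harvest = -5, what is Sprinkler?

11

do(Harvest=-5) replaces the equation Harvest = max(Humidity, Sprinkler) + 3 with the constant Harvest = -5.
Sprinkler is not downstream of the intervention, so its value is determined by the original equations.
Sprinkler = 2·Rain - 1  [with Rain=6]  = 11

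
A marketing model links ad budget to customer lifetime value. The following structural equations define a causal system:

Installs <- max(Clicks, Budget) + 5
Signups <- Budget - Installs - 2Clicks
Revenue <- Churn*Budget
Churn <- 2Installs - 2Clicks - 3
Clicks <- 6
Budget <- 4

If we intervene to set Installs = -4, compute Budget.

Under do(Installs=-4), the mechanism Installs <- max(Clicks, Budget) + 5 is discarded; Installs is fixed at -4.
Budget is not downstream of the intervention, so its value is determined by the original equations.

4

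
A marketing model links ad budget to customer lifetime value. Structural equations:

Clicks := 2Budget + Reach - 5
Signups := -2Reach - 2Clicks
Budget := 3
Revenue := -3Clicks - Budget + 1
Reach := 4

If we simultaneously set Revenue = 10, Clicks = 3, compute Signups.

Under do(Revenue = 10, Clicks = 3), each intervened variable's structural equation is replaced by its fixed value.
Signups = -2Reach - 2Clicks  [with Reach=4, Clicks=3]  = -14

-14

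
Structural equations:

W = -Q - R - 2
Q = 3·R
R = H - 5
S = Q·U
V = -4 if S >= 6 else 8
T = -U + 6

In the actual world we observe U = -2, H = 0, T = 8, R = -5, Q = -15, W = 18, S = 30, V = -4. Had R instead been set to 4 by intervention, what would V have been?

8

do(R=4) replaces the equation R = H - 5 with the constant R = 4.
Q = 3·R  [with R=4]  = 12
S = Q·U  [with Q=12, U=-2]  = -24
V = -4 if S >= 6 else 8  [with S=-24]  = 8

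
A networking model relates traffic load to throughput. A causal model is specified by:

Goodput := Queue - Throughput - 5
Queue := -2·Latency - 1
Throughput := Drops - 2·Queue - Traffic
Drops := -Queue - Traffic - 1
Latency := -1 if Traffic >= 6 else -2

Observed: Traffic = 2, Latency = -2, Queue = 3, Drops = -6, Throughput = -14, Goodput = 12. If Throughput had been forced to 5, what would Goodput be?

-7

The intervention breaks the incoming arrows to Throughput: Throughput := Drops - 2·Queue - Traffic no longer applies, and Throughput = 5.
Latency = -1 if Traffic >= 6 else -2  [with Traffic=2]  = -2
Queue = -2·Latency - 1  [with Latency=-2]  = 3
Goodput = Queue - Throughput - 5  [with Queue=3, Throughput=5]  = -7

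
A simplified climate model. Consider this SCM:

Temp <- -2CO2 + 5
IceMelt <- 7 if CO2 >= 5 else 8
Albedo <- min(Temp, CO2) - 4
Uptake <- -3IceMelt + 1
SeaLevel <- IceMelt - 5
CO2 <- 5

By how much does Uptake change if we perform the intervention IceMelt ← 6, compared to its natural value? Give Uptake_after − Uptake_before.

3

The intervention breaks the incoming arrows to IceMelt: IceMelt <- 7 if CO2 >= 5 else 8 no longer applies, and IceMelt = 6.
Uptake = -3IceMelt + 1  [with IceMelt=6]  = -17
Without intervention: IceMelt = 7 if CO2 >= 5 else 8  [with CO2=5]  = 7; Uptake = -3IceMelt + 1  [with IceMelt=7]  = -20.
Change = -17 − (-20) = 3.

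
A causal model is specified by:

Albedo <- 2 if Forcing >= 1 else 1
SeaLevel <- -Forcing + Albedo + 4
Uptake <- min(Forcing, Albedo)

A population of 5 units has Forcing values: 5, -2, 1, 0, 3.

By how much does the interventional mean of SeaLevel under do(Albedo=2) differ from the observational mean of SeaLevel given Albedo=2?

Under do(Albedo=2), Albedo's equation is replaced by Albedo=2 for every unit. Per-unit SeaLevel: 1, 8, 5, 6, 3. Mean = 4.6.
E[SeaLevel|Albedo=2] averages over only the 3 units with Albedo=2 (Forcing = 5, 1, 3): SeaLevel = 1, 5, 3, mean 3.
Difference = 4.6 − 3 = 1.6.

1.6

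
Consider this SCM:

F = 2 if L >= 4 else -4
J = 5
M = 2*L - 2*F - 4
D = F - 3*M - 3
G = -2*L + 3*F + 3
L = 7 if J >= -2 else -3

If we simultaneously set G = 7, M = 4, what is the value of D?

Setting G = 7, M = 4 by intervention discards those variables' equations.
L = 7 if J >= -2 else -3  [with J=5]  = 7
F = 2 if L >= 4 else -4  [with L=7]  = 2
D = F - 3*M - 3  [with F=2, M=4]  = -13

-13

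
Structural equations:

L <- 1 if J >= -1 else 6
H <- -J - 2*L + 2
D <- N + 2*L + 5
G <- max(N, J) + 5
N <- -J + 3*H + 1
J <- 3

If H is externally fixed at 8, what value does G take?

27

The intervention breaks the incoming arrows to H: H <- -J - 2*L + 2 no longer applies, and H = 8.
N = -J + 3*H + 1  [with J=3, H=8]  = 22
G = max(N, J) + 5  [with N=22, J=3]  = 27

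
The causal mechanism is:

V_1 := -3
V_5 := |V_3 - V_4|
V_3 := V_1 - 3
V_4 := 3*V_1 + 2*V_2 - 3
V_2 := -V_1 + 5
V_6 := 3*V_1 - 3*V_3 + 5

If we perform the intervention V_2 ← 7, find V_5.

8

do(V_2=7) replaces the equation V_2 := -V_1 + 5 with the constant V_2 = 7.
V_3 = V_1 - 3  [with V_1=-3]  = -6
V_4 = 3*V_1 + 2*V_2 - 3  [with V_1=-3, V_2=7]  = 2
V_5 = |V_3 - V_4|  [with V_3=-6, V_4=2]  = 8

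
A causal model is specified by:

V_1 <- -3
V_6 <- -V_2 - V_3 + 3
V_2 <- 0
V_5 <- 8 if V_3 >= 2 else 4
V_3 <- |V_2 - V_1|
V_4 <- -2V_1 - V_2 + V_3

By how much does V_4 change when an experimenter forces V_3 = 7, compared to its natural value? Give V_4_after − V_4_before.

The intervention breaks the incoming arrows to V_3: V_3 <- |V_2 - V_1| no longer applies, and V_3 = 7.
V_4 = -2V_1 - V_2 + V_3  [with V_1=-3, V_2=0, V_3=7]  = 13
Without intervention: V_3 = |V_2 - V_1|  [with V_2=0, V_1=-3]  = 3; V_4 = -2V_1 - V_2 + V_3  [with V_1=-3, V_2=0, V_3=3]  = 9.
Change = 13 − 9 = 4.

4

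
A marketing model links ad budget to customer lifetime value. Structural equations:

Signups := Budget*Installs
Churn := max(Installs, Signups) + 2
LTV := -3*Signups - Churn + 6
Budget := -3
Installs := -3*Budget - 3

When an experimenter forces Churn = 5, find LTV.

55

Intervening sets Churn = 5 and removes its equation (Churn := max(Installs, Signups) + 2).
Installs = -3*Budget - 3  [with Budget=-3]  = 6
Signups = Budget*Installs  [with Budget=-3, Installs=6]  = -18
LTV = -3*Signups - Churn + 6  [with Signups=-18, Churn=5]  = 55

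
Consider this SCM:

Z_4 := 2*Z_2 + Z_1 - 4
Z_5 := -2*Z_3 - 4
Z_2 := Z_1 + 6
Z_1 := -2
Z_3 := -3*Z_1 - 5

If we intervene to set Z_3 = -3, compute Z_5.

2

do(Z_3=-3) replaces the equation Z_3 := -3*Z_1 - 5 with the constant Z_3 = -3.
Z_5 = -2*Z_3 - 4  [with Z_3=-3]  = 2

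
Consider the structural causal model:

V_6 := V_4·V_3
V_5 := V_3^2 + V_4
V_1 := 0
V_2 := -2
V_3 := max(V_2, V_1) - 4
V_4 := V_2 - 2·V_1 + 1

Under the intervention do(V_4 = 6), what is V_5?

Intervening sets V_4 = 6 and removes its equation (V_4 := V_2 - 2·V_1 + 1).
V_3 = max(V_2, V_1) - 4  [with V_2=-2, V_1=0]  = -4
V_5 = V_3^2 + V_4  [with V_3=-4, V_4=6]  = 22

22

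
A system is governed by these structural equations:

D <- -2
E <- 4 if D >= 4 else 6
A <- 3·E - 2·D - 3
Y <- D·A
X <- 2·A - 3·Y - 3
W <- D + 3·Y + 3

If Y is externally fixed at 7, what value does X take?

14

Intervening sets Y = 7 and removes its equation (Y <- D·A).
E = 4 if D >= 4 else 6  [with D=-2]  = 6
A = 3·E - 2·D - 3  [with E=6, D=-2]  = 19
X = 2·A - 3·Y - 3  [with A=19, Y=7]  = 14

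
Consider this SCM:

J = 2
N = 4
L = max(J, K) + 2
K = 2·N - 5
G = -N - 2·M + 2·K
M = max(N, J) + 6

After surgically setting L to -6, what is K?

Under do(L=-6), the mechanism L = max(J, K) + 2 is discarded; L is fixed at -6.
Since K is not a descendant of the intervened variable, it is unaffected.
K = 2·N - 5  [with N=4]  = 3

3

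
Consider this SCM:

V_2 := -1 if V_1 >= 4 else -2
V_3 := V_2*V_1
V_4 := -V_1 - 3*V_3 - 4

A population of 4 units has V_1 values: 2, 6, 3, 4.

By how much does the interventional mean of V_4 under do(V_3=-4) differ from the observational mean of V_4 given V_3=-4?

do(V_3=-4) breaks V_3's dependence on V_1. With V_3=-4 fixed, V_4 across the units is 6, 2, 5, 4, mean 4.25.
Observing V_3=-4 restricts to units where V_3's equation naturally yields -4: V_1 ∈ {2, 4}. In that subpopulation V_4 = 6, 4, mean 5.
Difference = 4.25 − 5 = -0.75.

-0.75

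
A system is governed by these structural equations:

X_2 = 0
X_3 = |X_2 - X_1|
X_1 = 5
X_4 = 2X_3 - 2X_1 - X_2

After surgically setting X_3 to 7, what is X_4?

The intervention breaks the incoming arrows to X_3: X_3 = |X_2 - X_1| no longer applies, and X_3 = 7.
X_4 = 2X_3 - 2X_1 - X_2  [with X_3=7, X_1=5, X_2=0]  = 4

4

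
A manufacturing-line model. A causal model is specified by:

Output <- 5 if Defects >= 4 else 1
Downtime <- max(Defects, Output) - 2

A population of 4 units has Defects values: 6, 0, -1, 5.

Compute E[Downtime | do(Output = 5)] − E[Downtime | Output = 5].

The intervention sets Output=5 in all 4 units regardless of Defects. Recomputing Downtime per unit gives 4, 3, 3, 3; average 3.25.
E[Downtime|Output=5] averages over only the 2 units with Output=5 (Defects = 6, 5): Downtime = 4, 3, mean 3.5.
Difference = 3.25 − 3.5 = -0.25.

-0.25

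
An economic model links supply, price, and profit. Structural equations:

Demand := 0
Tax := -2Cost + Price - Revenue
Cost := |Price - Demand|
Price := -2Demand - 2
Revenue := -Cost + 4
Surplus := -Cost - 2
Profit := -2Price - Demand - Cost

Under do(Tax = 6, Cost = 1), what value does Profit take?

The joint intervention fixes Tax = 6, Cost = 1, removing each variable's own equation.
Price = -2Demand - 2  [with Demand=0]  = -2
Profit = -2Price - Demand - Cost  [with Price=-2, Demand=0, Cost=1]  = 3

3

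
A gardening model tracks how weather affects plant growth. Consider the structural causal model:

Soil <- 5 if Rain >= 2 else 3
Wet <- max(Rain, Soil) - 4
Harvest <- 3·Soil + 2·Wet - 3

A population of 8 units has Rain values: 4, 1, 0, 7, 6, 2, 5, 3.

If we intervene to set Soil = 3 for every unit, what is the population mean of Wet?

0.25

do(Soil=3) breaks Soil's dependence on Rain. With Soil=3 fixed, Wet across the units is 0, -1, -1, 3, 2, -1, 1, -1, mean 0.25.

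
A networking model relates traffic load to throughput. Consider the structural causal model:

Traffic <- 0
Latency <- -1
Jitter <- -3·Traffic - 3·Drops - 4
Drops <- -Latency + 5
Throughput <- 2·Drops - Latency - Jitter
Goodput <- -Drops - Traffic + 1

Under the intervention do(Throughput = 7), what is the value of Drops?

6

do(Throughput=7) replaces the equation Throughput <- 2·Drops - Latency - Jitter with the constant Throughput = 7.
Drops is not downstream of the intervention, so its value is determined by the original equations.
Drops = -Latency + 5  [with Latency=-1]  = 6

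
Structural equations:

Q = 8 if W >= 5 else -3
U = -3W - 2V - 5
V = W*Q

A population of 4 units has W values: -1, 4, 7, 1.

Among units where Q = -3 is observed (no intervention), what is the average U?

E[U|Q=-3] averages over only the 3 units with Q=-3 (W = -1, 4, 1): U = -8, 7, -2, mean -1.

-1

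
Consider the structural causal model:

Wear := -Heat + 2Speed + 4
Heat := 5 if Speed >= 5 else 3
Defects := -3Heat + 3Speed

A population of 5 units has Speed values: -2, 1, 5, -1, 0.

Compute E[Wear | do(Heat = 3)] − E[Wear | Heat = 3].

The intervention sets Heat=3 in all 5 units regardless of Speed. Recomputing Wear per unit gives -3, 3, 11, -1, 1; average 2.2.
E[Wear|Heat=3] averages over only the 4 units with Heat=3 (Speed = -2, 1, -1, 0): Wear = -3, 3, -1, 1, mean 0.
Difference = 2.2 − 0 = 2.2.

2.2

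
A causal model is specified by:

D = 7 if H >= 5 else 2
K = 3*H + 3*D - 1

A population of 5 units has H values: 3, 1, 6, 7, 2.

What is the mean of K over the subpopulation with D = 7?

E[K|D=7] averages over only the 2 units with D=7 (H = 6, 7): K = 38, 41, mean 39.5.

39.5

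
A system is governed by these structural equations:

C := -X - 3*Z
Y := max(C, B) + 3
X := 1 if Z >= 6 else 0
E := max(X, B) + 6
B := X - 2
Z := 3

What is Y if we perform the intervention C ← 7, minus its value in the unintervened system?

9

The intervention breaks the incoming arrows to C: C := -X - 3*Z no longer applies, and C = 7.
X = 1 if Z >= 6 else 0  [with Z=3]  = 0
B = X - 2  [with X=0]  = -2
Y = max(C, B) + 3  [with C=7, B=-2]  = 10
Without intervention: X = 1 if Z >= 6 else 0  [with Z=3]  = 0; C = -X - 3*Z  [with X=0, Z=3]  = -9; B = X - 2  [with X=0]  = -2; Y = max(C, B) + 3  [with C=-9, B=-2]  = 1.
Change = 10 − 1 = 9.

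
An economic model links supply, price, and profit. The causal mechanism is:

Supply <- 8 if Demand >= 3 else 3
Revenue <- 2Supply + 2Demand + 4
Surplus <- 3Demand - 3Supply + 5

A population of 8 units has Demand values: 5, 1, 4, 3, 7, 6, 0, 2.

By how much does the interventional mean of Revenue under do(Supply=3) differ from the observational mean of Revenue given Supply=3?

5

The intervention sets Supply=3 in all 8 units regardless of Demand. Recomputing Revenue per unit gives 20, 12, 18, 16, 24, 22, 10, 14; average 17.
Conditioning on Supply=3 selects the 3 unit(s) with Demand ∈ {1, 0, 2}. Their Revenue values: 12, 10, 14. Mean = 12.
Difference = 17 − 12 = 5.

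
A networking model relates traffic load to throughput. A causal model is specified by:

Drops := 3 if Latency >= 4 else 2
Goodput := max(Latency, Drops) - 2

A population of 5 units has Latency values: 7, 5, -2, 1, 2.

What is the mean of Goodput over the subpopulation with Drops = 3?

Observing Drops=3 restricts to units where Drops's equation naturally yields 3: Latency ∈ {7, 5}. In that subpopulation Goodput = 5, 3, mean 4.

4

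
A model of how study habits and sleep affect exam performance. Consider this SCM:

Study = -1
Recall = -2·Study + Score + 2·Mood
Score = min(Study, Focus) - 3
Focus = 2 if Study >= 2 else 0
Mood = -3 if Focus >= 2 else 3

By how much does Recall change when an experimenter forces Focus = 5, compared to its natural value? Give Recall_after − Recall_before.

do(Focus=5) replaces the equation Focus = 2 if Study >= 2 else 0 with the constant Focus = 5.
Score = min(Study, Focus) - 3  [with Study=-1, Focus=5]  = -4
Mood = -3 if Focus >= 2 else 3  [with Focus=5]  = -3
Recall = -2·Study + Score + 2·Mood  [with Study=-1, Score=-4, Mood=-3]  = -8
Without intervention: Focus = 2 if Study >= 2 else 0  [with Study=-1]  = 0; Score = min(Study, Focus) - 3  [with Study=-1, Focus=0]  = -4; Mood = -3 if Focus >= 2 else 3  [with Focus=0]  = 3; Recall = -2·Study + Score + 2·Mood  [with Study=-1, Score=-4, Mood=3]  = 4.
Change = -8 − 4 = -12.

-12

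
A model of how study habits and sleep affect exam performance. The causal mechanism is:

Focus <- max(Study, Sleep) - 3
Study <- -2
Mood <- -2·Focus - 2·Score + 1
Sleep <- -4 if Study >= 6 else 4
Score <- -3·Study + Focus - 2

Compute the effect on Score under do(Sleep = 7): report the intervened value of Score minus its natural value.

Under do(Sleep=7), the mechanism Sleep <- -4 if Study >= 6 else 4 is discarded; Sleep is fixed at 7.
Focus = max(Study, Sleep) - 3  [with Study=-2, Sleep=7]  = 4
Score = -3·Study + Focus - 2  [with Study=-2, Focus=4]  = 8
Without intervention: Sleep = -4 if Study >= 6 else 4  [with Study=-2]  = 4; Focus = max(Study, Sleep) - 3  [with Study=-2, Sleep=4]  = 1; Score = -3·Study + Focus - 2  [with Study=-2, Focus=1]  = 5.
Change = 8 − 5 = 3.

3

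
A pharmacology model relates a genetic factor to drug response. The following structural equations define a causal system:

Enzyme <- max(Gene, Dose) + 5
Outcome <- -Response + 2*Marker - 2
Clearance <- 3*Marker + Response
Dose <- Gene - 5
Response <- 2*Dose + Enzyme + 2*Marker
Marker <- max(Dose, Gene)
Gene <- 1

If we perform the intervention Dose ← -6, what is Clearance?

-1

Under do(Dose=-6), the mechanism Dose <- Gene - 5 is discarded; Dose is fixed at -6.
Enzyme = max(Gene, Dose) + 5  [with Gene=1, Dose=-6]  = 6
Marker = max(Dose, Gene)  [with Dose=-6, Gene=1]  = 1
Response = 2*Dose + Enzyme + 2*Marker  [with Dose=-6, Enzyme=6, Marker=1]  = -4
Clearance = 3*Marker + Response  [with Marker=1, Response=-4]  = -1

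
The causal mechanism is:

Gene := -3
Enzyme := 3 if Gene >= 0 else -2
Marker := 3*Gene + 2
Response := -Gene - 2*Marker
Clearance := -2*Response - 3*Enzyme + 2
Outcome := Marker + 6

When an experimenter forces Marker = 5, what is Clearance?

do(Marker=5) replaces the equation Marker := 3*Gene + 2 with the constant Marker = 5.
Enzyme = 3 if Gene >= 0 else -2  [with Gene=-3]  = -2
Response = -Gene - 2*Marker  [with Gene=-3, Marker=5]  = -7
Clearance = -2*Response - 3*Enzyme + 2  [with Response=-7, Enzyme=-2]  = 22

22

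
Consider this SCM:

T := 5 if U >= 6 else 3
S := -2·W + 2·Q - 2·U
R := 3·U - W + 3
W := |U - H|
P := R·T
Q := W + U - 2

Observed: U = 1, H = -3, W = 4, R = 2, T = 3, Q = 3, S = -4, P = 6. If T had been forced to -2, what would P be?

do(T=-2) replaces the equation T := 5 if U >= 6 else 3 with the constant T = -2.
W = |U - H|  [with U=1, H=-3]  = 4
R = 3·U - W + 3  [with U=1, W=4]  = 2
P = R·T  [with R=2, T=-2]  = -4

-4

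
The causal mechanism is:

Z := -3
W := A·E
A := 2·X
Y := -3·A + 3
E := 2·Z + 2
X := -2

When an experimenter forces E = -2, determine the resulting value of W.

do(E=-2) replaces the equation E := 2·Z + 2 with the constant E = -2.
A = 2·X  [with X=-2]  = -4
W = A·E  [with A=-4, E=-2]  = 8

8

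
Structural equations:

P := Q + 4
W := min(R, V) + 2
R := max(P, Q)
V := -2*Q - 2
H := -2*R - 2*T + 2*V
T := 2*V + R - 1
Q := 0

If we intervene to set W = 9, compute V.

-2

Under do(W=9), the mechanism W := min(R, V) + 2 is discarded; W is fixed at 9.
No directed path runs from W to V, so V keeps its natural value.
V = -2*Q - 2  [with Q=0]  = -2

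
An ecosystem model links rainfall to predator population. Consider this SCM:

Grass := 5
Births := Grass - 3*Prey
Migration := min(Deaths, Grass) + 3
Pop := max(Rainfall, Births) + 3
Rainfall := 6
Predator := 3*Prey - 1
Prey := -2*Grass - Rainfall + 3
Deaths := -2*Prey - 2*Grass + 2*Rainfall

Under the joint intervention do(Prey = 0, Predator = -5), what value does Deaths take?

2

Setting Prey = 0, Predator = -5 by intervention discards those variables' equations.
Deaths = -2*Prey - 2*Grass + 2*Rainfall  [with Prey=0, Grass=5, Rainfall=6]  = 2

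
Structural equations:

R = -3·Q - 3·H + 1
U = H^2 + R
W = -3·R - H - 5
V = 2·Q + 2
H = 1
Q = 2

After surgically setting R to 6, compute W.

-24

The intervention breaks the incoming arrows to R: R = -3·Q - 3·H + 1 no longer applies, and R = 6.
W = -3·R - H - 5  [with R=6, H=1]  = -24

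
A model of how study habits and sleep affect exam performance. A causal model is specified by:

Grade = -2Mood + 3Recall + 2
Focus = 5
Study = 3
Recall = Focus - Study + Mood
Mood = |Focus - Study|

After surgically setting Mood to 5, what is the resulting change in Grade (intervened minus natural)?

3

do(Mood=5) replaces the equation Mood = |Focus - Study| with the constant Mood = 5.
Recall = Focus - Study + Mood  [with Focus=5, Study=3, Mood=5]  = 7
Grade = -2Mood + 3Recall + 2  [with Mood=5, Recall=7]  = 13
Without intervention: Mood = |Focus - Study|  [with Focus=5, Study=3]  = 2; Recall = Focus - Study + Mood  [with Focus=5, Study=3, Mood=2]  = 4; Grade = -2Mood + 3Recall + 2  [with Mood=2, Recall=4]  = 10.
Change = 13 − 10 = 3.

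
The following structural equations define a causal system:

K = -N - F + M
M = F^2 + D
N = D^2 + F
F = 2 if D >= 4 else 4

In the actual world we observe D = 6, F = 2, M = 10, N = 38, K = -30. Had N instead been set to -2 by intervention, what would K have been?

10

Intervening sets N = -2 and removes its equation (N = D^2 + F).
F = 2 if D >= 4 else 4  [with D=6]  = 2
M = F^2 + D  [with F=2, D=6]  = 10
K = -N - F + M  [with N=-2, F=2, M=10]  = 10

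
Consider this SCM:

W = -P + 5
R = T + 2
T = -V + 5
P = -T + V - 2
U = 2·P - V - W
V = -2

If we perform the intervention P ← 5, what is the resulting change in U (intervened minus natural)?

48

Under do(P=5), the mechanism P = -T + V - 2 is discarded; P is fixed at 5.
W = -P + 5  [with P=5]  = 0
U = 2·P - V - W  [with P=5, V=-2, W=0]  = 12
Without intervention: T = -V + 5  [with V=-2]  = 7; P = -T + V - 2  [with T=7, V=-2]  = -11; W = -P + 5  [with P=-11]  = 16; U = 2·P - V - W  [with P=-11, V=-2, W=16]  = -36.
Change = 12 − (-36) = 48.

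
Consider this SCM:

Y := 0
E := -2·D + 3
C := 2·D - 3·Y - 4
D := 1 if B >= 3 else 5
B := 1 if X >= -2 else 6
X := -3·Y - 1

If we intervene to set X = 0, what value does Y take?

Under do(X=0), the mechanism X := -3·Y - 1 is discarded; X is fixed at 0.
Y is not downstream of the intervention, so its value is determined by the original equations.

0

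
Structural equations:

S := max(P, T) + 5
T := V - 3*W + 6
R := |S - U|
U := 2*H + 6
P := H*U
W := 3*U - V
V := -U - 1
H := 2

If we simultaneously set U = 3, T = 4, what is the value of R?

8

Setting U = 3, T = 4 by intervention discards those variables' equations.
P = H*U  [with H=2, U=3]  = 6
S = max(P, T) + 5  [with P=6, T=4]  = 11
R = |S - U|  [with S=11, U=3]  = 8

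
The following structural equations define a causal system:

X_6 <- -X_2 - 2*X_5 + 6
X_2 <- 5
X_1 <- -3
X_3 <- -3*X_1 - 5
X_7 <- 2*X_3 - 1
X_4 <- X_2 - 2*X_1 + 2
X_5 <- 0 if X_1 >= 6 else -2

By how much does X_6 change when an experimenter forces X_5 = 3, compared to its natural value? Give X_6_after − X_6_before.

The intervention breaks the incoming arrows to X_5: X_5 <- 0 if X_1 >= 6 else -2 no longer applies, and X_5 = 3.
X_6 = -X_2 - 2*X_5 + 6  [with X_2=5, X_5=3]  = -5
Without intervention: X_5 = 0 if X_1 >= 6 else -2  [with X_1=-3]  = -2; X_6 = -X_2 - 2*X_5 + 6  [with X_2=5, X_5=-2]  = 5.
Change = -5 − 5 = -10.

-10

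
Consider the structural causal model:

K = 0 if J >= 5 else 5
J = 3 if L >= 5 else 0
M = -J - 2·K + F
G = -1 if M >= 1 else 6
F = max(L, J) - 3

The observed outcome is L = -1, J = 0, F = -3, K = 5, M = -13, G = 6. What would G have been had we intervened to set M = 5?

The intervention breaks the incoming arrows to M: M = -J - 2·K + F no longer applies, and M = 5.
G = -1 if M >= 1 else 6  [with M=5]  = -1

-1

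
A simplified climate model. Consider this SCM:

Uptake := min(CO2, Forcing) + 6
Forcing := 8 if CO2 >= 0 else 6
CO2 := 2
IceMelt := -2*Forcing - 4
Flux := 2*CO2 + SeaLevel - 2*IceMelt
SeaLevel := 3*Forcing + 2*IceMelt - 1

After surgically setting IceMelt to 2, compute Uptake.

8

The intervention breaks the incoming arrows to IceMelt: IceMelt := -2*Forcing - 4 no longer applies, and IceMelt = 2.
No directed path runs from IceMelt to Uptake, so Uptake keeps its natural value.
Forcing = 8 if CO2 >= 0 else 6  [with CO2=2]  = 8
Uptake = min(CO2, Forcing) + 6  [with CO2=2, Forcing=8]  = 8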